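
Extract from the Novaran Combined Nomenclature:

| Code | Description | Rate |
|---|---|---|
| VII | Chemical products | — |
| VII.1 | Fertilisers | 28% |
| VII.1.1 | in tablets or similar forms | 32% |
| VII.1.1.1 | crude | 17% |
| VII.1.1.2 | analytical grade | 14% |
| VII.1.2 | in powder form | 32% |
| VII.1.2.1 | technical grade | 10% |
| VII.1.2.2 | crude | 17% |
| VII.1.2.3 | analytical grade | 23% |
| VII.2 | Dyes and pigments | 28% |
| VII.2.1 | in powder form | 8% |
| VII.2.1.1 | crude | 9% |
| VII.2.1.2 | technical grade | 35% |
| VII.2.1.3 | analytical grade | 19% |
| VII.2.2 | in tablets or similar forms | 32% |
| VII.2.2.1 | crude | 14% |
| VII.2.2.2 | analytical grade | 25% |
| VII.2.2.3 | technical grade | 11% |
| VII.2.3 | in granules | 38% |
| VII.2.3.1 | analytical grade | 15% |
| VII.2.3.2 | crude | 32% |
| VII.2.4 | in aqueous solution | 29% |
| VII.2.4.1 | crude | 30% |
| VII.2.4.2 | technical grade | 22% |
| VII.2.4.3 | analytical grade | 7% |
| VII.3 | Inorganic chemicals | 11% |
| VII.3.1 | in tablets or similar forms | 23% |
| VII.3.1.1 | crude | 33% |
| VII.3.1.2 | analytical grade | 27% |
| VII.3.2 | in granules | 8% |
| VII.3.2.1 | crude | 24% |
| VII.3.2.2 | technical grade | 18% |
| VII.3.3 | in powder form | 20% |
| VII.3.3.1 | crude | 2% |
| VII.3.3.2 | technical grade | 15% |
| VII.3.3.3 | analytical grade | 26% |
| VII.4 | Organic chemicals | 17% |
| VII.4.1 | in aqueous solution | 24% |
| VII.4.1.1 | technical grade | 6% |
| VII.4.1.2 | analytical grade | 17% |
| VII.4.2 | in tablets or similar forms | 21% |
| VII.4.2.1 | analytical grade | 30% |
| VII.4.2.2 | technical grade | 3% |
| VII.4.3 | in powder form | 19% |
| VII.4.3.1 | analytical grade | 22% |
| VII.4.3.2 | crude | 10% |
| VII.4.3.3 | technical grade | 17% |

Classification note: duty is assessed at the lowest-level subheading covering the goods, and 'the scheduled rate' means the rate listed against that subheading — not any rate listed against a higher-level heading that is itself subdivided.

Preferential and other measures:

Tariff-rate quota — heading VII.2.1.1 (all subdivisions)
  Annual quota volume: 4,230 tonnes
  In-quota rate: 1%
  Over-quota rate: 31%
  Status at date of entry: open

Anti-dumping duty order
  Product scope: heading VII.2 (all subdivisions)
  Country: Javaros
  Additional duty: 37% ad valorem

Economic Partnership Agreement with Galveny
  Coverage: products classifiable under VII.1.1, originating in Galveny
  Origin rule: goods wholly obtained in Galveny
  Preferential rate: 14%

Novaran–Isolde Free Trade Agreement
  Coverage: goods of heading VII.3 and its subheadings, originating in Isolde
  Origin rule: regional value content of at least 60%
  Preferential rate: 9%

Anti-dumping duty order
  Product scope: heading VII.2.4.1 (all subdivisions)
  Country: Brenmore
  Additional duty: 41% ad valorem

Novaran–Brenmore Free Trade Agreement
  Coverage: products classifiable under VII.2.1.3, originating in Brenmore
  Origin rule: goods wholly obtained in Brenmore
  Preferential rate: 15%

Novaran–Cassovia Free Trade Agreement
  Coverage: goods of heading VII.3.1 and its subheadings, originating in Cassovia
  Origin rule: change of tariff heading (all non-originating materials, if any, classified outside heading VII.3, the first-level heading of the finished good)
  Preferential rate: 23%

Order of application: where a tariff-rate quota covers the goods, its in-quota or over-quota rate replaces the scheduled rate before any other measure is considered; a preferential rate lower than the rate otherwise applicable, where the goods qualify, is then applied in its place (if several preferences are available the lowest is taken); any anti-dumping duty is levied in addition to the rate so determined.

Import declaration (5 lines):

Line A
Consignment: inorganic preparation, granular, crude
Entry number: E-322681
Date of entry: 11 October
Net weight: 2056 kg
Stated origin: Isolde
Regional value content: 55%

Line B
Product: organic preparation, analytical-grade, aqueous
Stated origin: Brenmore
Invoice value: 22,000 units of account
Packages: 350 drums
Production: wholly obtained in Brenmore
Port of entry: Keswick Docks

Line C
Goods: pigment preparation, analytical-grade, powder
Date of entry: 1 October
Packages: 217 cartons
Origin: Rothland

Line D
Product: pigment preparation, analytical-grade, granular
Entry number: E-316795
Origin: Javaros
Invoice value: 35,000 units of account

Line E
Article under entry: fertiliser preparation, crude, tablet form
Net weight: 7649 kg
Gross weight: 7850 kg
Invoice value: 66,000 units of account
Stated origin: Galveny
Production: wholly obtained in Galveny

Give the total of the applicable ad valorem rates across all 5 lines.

126%

Line A: inorganic → VII.3; granular → VII.3.2; crude → VII.3.2.1. Scheduled 24%. Isolde agreement on VII.3: RVC < 60%. → 24%.
Line B: organic → VII.4; aqueous → VII.4.1; analytical-grade → VII.4.1.2. Scheduled 17%. Brenmore agreement on VII.2.1.3: VII.4.1.2 not covered. → 17%.
Line C: pigment → VII.2; powder → VII.2.1; analytical-grade → VII.2.1.3. Scheduled 19%. No special measure applies. → 19%.
Line D: pigment → VII.2; granular → VII.2.3; analytical-grade → VII.2.3.1. Scheduled 15%. anti-dumping (Javaros, VII.2): +37%; total 15% + 37% = 52%. → 52%.
Line E: fertiliser → VII.1; tablet form → VII.1.1; crude → VII.1.1.1. Scheduled 17%. Galveny agreement on VII.1.1: wholly obtained → 14% available; preferential 14%. → 14%.
Sum: 24% + 17% + 19% + 52% + 14% = 126%.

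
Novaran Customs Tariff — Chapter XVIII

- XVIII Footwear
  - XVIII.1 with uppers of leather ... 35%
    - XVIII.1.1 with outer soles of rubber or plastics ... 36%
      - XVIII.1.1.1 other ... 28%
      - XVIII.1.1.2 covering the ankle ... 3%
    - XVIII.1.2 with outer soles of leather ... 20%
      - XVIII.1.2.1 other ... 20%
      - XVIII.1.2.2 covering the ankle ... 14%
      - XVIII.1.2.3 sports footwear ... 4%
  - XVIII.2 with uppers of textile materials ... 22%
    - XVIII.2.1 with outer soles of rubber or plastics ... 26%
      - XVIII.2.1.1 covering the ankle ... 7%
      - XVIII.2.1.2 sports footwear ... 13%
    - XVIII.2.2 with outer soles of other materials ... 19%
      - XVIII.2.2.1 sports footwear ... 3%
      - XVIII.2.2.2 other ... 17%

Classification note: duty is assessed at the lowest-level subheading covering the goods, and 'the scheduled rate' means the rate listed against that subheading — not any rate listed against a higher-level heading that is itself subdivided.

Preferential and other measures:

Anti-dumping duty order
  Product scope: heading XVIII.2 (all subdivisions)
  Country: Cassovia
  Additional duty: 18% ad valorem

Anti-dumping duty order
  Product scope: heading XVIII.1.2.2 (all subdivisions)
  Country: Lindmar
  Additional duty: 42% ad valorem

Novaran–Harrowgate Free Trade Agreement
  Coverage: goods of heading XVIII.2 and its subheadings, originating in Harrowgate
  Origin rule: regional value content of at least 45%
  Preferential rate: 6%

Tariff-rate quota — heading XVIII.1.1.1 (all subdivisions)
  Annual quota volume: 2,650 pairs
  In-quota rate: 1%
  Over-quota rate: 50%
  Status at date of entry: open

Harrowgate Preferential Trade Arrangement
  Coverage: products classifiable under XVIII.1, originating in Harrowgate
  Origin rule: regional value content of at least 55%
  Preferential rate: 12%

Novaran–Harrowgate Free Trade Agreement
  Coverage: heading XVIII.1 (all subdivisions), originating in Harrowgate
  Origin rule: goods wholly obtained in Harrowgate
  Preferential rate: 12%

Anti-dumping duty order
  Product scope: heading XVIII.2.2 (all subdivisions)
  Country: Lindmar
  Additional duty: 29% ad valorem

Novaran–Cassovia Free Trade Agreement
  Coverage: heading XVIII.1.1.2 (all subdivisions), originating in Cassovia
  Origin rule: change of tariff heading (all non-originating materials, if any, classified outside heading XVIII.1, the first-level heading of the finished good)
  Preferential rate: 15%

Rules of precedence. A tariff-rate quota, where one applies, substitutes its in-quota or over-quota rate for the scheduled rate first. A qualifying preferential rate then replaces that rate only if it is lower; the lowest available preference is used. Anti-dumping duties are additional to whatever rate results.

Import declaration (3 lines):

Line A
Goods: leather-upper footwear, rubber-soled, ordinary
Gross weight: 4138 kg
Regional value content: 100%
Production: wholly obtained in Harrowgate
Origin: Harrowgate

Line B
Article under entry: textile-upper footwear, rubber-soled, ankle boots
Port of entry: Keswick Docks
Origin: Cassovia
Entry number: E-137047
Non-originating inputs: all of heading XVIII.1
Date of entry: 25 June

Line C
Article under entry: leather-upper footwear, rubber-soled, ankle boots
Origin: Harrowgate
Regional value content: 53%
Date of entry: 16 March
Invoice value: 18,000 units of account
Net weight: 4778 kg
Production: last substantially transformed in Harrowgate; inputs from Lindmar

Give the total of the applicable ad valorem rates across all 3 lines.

29%

Line A: leather-upper → XVIII.1; rubber-soled → XVIII.1.1; ordinary → XVIII.1.1.1. Scheduled 28%. quota on XVIII.1.1.1 open → in-quota 1%; Harrowgate agreement on XVIII.2: XVIII.1.1.1 not covered; Harrowgate agreement on XVIII.1: RVC ≥ 55% → 12% available; Harrowgate agreement on XVIII.1: wholly obtained → 12% available; preference 12% not lower than 1% → no reduction. → 1%.
Line B: textile-upper → XVIII.2; rubber-soled → XVIII.2.1; ankle boots → XVIII.2.1.1. Scheduled 7%. Cassovia agreement on XVIII.1.1.2: XVIII.2.1.1 not covered; anti-dumping (Cassovia, XVIII.2): +18%; total 7% + 18% = 25%. → 25%.
Line C: leather-upper → XVIII.1; rubber-soled → XVIII.1.1; ankle boots → XVIII.1.1.2. Scheduled 3%. Harrowgate agreement on XVIII.2: XVIII.1.1.2 not covered; Harrowgate agreement on XVIII.1: RVC < 55%; Harrowgate agreement on XVIII.1: not wholly obtained. → 3%.
Sum: 1% + 25% + 3% = 29%.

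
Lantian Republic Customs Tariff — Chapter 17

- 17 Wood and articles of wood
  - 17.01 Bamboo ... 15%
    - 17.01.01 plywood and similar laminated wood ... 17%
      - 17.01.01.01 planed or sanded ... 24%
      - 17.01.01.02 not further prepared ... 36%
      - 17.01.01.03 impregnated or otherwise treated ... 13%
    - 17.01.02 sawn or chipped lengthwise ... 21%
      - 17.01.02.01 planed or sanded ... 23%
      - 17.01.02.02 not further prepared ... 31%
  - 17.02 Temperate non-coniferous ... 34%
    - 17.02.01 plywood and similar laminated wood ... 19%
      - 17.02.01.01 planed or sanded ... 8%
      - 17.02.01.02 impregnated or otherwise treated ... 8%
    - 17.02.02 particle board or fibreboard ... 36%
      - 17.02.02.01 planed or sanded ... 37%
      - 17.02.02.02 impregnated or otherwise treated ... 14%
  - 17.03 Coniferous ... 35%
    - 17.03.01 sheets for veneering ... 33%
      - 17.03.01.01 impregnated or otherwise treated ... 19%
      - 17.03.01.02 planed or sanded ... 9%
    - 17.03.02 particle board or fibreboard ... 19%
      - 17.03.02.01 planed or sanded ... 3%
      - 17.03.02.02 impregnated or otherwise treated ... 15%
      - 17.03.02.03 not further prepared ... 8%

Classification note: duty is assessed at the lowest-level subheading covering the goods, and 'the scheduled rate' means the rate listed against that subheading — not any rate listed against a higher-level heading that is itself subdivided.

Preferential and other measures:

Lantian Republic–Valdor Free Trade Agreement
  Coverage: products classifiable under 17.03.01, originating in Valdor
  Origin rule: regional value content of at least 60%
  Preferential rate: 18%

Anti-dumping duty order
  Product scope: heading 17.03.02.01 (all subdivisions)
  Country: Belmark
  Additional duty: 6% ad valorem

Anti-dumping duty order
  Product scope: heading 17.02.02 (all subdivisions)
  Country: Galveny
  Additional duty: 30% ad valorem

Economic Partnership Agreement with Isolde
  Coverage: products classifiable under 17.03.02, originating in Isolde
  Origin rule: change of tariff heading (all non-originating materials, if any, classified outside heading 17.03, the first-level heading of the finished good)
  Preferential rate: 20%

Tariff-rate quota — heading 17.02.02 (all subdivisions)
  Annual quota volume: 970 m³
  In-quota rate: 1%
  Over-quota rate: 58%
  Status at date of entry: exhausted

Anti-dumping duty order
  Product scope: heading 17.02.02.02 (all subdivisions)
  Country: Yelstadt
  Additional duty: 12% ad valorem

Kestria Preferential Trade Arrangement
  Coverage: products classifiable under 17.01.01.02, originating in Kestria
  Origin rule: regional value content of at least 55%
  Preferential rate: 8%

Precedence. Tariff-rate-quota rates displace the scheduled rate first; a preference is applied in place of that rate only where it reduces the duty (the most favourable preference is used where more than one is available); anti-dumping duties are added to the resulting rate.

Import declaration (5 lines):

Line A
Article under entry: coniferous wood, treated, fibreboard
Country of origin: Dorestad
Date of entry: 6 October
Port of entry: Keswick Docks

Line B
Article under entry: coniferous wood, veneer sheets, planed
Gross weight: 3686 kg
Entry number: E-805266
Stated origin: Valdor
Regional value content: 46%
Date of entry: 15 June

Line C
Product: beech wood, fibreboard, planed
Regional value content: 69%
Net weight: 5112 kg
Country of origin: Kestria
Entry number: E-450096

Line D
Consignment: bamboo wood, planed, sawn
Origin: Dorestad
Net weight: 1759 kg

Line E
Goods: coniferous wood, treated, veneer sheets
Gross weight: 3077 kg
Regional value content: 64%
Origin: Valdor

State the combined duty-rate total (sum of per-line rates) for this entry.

Line A: coniferous → 17.03; fibreboard → 17.03.02; treated → 17.03.02.02. Scheduled 15%. No special measure applies. → 15%.
Line B: coniferous → 17.03; veneer sheets → 17.03.01; planed → 17.03.01.02. Scheduled 9%. Valdor agreement on 17.03.01: RVC < 60%. → 9%.
Line C: beech → 17.02; fibreboard → 17.02.02; planed → 17.02.02.01. Scheduled 37%. quota on 17.02.02 exhausted → over-quota 58%; Kestria agreement on 17.01.01.02: 17.02.02.01 not covered. → 58%.
Line D: bamboo → 17.01; sawn → 17.01.02; planed → 17.01.02.01. Scheduled 23%. No special measure applies. → 23%.
Line E: coniferous → 17.03; veneer sheets → 17.03.01; treated → 17.03.01.01. Scheduled 19%. Valdor agreement on 17.03.01: RVC ≥ 60% → 18% available; preferential 18%. → 18%.
Sum: 15% + 9% + 58% + 23% + 18% = 123%.

123%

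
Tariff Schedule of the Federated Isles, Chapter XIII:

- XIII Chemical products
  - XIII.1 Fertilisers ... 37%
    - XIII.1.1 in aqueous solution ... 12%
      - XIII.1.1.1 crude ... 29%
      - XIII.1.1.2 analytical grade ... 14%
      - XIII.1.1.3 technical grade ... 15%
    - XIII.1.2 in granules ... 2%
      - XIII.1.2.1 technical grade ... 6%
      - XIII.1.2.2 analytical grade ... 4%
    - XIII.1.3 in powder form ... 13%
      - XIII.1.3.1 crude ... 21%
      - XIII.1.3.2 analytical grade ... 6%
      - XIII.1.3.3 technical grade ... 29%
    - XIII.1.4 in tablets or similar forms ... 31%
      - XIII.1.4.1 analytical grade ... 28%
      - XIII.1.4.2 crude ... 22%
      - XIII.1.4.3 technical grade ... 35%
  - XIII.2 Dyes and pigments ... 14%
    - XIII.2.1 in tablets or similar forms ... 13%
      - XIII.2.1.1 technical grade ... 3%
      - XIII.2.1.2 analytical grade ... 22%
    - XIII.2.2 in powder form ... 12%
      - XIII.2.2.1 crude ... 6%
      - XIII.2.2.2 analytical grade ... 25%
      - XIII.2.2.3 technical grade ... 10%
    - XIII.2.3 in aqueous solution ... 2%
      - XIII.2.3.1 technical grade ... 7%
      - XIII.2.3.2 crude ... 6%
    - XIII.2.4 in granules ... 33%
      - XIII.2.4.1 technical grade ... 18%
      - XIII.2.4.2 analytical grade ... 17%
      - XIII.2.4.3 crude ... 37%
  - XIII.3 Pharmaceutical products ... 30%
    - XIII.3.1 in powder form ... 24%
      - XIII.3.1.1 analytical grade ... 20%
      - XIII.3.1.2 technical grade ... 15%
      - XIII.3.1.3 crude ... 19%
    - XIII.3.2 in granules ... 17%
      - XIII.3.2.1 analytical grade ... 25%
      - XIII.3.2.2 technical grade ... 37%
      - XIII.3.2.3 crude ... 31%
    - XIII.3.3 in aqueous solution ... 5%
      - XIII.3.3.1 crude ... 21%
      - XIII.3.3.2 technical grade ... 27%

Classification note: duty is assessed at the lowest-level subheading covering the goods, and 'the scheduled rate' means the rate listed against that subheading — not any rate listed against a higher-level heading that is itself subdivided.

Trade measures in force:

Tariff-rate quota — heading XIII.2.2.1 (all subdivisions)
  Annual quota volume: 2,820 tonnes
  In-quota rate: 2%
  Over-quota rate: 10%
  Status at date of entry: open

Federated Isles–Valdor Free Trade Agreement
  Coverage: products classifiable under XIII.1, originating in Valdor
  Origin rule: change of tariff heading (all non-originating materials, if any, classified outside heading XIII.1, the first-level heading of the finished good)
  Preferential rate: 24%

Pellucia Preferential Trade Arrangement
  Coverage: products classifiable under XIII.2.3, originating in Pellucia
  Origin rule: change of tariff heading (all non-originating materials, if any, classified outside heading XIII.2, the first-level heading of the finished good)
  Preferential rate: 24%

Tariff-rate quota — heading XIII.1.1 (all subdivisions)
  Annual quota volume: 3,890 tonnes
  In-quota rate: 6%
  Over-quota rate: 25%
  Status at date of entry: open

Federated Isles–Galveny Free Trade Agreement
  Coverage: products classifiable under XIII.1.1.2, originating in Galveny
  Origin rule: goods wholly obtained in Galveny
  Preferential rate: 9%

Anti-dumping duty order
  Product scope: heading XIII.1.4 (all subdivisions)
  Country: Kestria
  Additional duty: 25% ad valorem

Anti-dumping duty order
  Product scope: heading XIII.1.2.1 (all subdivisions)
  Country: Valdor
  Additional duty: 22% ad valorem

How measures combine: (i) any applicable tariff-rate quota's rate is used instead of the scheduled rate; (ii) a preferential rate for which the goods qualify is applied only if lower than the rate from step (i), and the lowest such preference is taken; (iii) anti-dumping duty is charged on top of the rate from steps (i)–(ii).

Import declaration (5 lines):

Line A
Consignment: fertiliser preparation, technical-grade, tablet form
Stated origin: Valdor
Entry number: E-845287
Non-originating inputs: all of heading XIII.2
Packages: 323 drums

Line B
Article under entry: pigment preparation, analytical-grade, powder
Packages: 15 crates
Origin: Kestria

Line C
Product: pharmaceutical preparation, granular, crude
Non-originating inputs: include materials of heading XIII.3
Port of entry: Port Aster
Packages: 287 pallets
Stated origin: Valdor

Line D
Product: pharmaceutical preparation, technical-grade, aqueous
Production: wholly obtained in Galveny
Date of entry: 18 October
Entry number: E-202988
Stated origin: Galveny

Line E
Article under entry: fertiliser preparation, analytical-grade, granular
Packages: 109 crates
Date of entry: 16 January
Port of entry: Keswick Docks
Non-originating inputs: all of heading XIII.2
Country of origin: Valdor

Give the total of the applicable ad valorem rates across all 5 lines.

111%

Line A: fertiliser → XIII.1; tablet form → XIII.1.4; technical-grade → XIII.1.4.3. Scheduled 35%. Valdor agreement on XIII.1: CTH met → 24% available; preferential 24%. → 24%.
Line B: pigment → XIII.2; powder → XIII.2.2; analytical-grade → XIII.2.2.2. Scheduled 25%. No special measure applies. → 25%.
Line C: pharmaceutical → XIII.3; granular → XIII.3.2; crude → XIII.3.2.3. Scheduled 31%. Valdor agreement on XIII.1: XIII.3.2.3 not covered. → 31%.
Line D: pharmaceutical → XIII.3; aqueous → XIII.3.3; technical-grade → XIII.3.3.2. Scheduled 27%. Galveny agreement on XIII.1.1.2: XIII.3.3.2 not covered. → 27%.
Line E: fertiliser → XIII.1; granular → XIII.1.2; analytical-grade → XIII.1.2.2. Scheduled 4%. Valdor agreement on XIII.1: CTH met → 24% available; preference 24% not lower than 4% → no reduction. → 4%.
Sum: 24% + 25% + 31% + 27% + 4% = 111%.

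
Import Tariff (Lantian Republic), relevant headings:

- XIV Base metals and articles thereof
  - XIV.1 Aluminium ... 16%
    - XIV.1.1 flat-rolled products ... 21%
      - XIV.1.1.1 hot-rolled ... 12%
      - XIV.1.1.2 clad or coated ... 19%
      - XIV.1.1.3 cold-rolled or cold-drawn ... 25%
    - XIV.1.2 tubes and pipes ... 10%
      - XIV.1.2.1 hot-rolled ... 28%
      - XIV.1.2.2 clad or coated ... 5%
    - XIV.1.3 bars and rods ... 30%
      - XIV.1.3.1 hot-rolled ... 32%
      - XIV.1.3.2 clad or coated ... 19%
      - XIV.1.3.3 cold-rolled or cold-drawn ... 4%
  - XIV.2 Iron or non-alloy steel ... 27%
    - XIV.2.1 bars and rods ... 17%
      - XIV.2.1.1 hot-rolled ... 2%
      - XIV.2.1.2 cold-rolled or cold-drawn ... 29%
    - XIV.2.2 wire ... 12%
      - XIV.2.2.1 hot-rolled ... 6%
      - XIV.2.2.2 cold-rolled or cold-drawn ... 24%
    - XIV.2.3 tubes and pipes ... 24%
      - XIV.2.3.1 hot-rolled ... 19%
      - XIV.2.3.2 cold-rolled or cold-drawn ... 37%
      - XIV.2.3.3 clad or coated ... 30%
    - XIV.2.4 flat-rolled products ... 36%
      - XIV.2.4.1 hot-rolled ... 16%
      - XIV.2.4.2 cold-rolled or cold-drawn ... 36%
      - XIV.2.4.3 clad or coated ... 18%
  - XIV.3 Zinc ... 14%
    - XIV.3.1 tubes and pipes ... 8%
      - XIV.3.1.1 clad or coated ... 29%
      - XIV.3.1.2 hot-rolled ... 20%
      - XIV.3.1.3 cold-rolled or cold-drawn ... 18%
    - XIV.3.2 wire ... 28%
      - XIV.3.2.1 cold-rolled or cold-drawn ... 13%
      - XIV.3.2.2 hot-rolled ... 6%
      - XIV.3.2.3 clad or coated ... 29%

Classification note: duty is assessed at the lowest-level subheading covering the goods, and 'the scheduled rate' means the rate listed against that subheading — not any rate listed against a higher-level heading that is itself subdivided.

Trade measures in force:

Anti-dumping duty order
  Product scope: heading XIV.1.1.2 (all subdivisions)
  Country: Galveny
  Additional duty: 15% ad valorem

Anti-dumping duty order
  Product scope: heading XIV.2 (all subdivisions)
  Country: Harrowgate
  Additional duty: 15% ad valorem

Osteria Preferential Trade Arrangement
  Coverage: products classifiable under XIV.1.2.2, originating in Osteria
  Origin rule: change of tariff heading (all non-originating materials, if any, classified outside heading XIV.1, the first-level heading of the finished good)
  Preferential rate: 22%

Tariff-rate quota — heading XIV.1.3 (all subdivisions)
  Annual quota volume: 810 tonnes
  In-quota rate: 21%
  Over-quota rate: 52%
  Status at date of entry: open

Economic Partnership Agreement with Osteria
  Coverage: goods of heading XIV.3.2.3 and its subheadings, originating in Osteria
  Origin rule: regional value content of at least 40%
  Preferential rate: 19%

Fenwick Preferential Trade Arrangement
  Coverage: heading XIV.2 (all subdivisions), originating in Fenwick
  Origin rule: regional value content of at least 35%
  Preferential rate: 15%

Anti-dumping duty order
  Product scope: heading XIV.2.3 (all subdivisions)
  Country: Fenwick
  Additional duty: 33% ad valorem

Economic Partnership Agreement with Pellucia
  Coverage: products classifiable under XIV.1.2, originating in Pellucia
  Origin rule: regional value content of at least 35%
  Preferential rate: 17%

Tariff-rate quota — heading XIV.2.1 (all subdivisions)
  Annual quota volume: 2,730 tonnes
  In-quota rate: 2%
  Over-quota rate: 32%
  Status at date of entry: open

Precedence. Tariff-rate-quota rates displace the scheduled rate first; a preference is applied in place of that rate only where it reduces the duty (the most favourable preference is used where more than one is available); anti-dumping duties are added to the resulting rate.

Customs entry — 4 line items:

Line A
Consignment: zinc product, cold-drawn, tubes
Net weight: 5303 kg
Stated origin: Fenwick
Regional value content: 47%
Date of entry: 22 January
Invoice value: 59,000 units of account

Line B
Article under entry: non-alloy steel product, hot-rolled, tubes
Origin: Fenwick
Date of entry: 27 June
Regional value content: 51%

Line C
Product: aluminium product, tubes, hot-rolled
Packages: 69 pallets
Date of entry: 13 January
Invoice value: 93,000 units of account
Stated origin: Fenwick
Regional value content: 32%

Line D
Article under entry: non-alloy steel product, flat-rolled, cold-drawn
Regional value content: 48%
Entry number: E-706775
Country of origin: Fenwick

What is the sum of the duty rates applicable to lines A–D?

Line A: zinc → XIV.3; tubes → XIV.3.1; cold-drawn → XIV.3.1.3. Scheduled 18%. Fenwick agreement on XIV.2: XIV.3.1.3 not covered. → 18%.
Line B: non-alloy steel → XIV.2; tubes → XIV.2.3; hot-rolled → XIV.2.3.1. Scheduled 19%. Fenwick agreement on XIV.2: RVC ≥ 35% → 15% available; preferential 15%; anti-dumping (Fenwick, XIV.2.3): +33%; total 15% + 33% = 48%. → 48%.
Line C: aluminium → XIV.1; tubes → XIV.1.2; hot-rolled → XIV.1.2.1. Scheduled 28%. Fenwick agreement on XIV.2: XIV.1.2.1 not covered. → 28%.
Line D: non-alloy steel → XIV.2; flat-rolled → XIV.2.4; cold-drawn → XIV.2.4.2. Scheduled 36%. Fenwick agreement on XIV.2: RVC ≥ 35% → 15% available; preferential 15%. → 15%.
Sum: 18% + 48% + 28% + 15% = 109%.

109%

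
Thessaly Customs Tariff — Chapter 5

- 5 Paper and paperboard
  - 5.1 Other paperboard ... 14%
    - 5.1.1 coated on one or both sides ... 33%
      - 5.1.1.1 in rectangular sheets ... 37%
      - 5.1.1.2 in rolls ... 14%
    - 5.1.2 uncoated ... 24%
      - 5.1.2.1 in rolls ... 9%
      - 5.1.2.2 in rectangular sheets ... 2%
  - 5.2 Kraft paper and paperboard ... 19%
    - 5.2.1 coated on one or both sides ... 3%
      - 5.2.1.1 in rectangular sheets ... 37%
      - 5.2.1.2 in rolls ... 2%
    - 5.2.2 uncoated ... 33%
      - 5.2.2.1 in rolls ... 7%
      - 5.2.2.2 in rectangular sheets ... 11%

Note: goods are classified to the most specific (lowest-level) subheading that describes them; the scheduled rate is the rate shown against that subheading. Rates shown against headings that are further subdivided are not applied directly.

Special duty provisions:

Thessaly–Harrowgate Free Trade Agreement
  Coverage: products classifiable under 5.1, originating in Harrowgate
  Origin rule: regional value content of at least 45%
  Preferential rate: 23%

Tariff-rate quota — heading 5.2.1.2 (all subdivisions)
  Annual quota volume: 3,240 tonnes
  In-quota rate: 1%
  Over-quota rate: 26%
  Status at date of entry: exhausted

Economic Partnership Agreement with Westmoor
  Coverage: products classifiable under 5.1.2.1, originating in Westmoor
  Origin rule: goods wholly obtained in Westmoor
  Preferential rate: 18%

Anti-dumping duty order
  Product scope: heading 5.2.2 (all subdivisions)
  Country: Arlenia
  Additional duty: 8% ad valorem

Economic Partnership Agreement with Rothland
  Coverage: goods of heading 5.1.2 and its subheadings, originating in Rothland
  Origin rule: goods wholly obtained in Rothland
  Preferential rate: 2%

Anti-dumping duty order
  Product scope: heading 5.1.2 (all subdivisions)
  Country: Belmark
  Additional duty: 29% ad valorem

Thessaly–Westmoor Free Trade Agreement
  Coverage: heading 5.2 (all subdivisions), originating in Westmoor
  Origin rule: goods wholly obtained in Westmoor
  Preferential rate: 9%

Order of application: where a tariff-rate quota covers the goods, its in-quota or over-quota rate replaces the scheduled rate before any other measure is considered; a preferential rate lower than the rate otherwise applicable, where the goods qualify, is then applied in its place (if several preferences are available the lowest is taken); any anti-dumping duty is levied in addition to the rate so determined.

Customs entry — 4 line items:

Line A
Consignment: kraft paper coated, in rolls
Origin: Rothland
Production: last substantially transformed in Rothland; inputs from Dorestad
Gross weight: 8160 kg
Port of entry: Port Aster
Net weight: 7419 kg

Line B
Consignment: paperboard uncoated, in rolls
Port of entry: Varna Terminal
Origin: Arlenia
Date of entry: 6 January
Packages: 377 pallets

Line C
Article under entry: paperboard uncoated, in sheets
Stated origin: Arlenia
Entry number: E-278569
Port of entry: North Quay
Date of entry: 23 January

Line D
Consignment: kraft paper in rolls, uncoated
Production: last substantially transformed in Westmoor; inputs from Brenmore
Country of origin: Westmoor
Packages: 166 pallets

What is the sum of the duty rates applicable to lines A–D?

Line A: kraft paper → 5.2; coated → 5.2.1; in rolls → 5.2.1.2. Scheduled 2%. quota on 5.2.1.2 exhausted → over-quota 26%; Rothland agreement on 5.1.2: 5.2.1.2 not covered. → 26%.
Line B: paperboard → 5.1; uncoated → 5.1.2; in rolls → 5.1.2.1. Scheduled 9%. No special measure applies. → 9%.
Line C: paperboard → 5.1; uncoated → 5.1.2; in sheets → 5.1.2.2. Scheduled 2%. No special measure applies. → 2%.
Line D: kraft paper → 5.2; uncoated → 5.2.2; in rolls → 5.2.2.1. Scheduled 7%. Westmoor agreement on 5.1.2.1: 5.2.2.1 not covered; Westmoor agreement on 5.2: not wholly obtained. → 7%.
Sum: 26% + 9% + 2% + 7% = 44%.

44%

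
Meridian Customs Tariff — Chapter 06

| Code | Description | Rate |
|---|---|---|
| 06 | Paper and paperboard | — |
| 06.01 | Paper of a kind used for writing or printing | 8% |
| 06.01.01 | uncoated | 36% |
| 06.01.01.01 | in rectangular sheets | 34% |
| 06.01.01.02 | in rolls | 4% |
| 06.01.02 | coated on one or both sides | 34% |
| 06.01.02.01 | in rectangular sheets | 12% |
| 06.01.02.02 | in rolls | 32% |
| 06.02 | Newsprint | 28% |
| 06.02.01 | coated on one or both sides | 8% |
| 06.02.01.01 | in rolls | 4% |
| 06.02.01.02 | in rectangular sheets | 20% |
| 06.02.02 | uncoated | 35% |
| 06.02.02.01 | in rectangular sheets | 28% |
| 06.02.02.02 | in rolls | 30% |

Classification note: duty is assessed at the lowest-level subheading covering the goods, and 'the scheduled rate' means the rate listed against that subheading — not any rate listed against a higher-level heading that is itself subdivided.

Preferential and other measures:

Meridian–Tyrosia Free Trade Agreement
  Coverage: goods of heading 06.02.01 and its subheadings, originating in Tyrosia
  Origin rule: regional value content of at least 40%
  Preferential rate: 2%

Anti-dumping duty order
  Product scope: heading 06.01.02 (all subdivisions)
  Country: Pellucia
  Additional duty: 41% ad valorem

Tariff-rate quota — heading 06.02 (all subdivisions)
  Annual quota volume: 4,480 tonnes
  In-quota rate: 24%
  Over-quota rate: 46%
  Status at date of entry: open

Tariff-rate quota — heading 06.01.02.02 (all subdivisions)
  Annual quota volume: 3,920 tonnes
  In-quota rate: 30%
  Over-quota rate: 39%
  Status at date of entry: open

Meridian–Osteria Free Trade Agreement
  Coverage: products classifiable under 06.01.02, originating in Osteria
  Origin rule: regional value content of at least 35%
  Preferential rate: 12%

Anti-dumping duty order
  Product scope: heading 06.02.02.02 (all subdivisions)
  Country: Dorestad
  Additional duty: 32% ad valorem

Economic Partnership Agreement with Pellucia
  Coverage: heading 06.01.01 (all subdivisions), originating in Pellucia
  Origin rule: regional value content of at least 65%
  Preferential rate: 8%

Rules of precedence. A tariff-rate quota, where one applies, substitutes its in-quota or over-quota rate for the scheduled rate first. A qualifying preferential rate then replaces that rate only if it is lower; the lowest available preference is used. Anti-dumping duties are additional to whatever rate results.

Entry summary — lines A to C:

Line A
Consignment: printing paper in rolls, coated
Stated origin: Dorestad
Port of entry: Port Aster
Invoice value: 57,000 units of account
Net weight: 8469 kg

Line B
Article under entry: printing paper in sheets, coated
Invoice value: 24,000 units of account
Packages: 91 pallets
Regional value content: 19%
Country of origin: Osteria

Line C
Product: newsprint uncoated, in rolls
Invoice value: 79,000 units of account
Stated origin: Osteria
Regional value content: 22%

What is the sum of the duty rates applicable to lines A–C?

Line A: printing paper → 06.01; coated → 06.01.02; in rolls → 06.01.02.02. Scheduled 32%. quota on 06.01.02.02 open → in-quota 30%. → 30%.
Line B: printing paper → 06.01; coated → 06.01.02; in sheets → 06.01.02.01. Scheduled 12%. Osteria agreement on 06.01.02: RVC < 35%. → 12%.
Line C: newsprint → 06.02; uncoated → 06.02.02; in rolls → 06.02.02.02. Scheduled 30%. quota on 06.02 open → in-quota 24%; Osteria agreement on 06.01.02: 06.02.02.02 not covered. → 24%.
Sum: 30% + 12% + 24% = 66%.

66%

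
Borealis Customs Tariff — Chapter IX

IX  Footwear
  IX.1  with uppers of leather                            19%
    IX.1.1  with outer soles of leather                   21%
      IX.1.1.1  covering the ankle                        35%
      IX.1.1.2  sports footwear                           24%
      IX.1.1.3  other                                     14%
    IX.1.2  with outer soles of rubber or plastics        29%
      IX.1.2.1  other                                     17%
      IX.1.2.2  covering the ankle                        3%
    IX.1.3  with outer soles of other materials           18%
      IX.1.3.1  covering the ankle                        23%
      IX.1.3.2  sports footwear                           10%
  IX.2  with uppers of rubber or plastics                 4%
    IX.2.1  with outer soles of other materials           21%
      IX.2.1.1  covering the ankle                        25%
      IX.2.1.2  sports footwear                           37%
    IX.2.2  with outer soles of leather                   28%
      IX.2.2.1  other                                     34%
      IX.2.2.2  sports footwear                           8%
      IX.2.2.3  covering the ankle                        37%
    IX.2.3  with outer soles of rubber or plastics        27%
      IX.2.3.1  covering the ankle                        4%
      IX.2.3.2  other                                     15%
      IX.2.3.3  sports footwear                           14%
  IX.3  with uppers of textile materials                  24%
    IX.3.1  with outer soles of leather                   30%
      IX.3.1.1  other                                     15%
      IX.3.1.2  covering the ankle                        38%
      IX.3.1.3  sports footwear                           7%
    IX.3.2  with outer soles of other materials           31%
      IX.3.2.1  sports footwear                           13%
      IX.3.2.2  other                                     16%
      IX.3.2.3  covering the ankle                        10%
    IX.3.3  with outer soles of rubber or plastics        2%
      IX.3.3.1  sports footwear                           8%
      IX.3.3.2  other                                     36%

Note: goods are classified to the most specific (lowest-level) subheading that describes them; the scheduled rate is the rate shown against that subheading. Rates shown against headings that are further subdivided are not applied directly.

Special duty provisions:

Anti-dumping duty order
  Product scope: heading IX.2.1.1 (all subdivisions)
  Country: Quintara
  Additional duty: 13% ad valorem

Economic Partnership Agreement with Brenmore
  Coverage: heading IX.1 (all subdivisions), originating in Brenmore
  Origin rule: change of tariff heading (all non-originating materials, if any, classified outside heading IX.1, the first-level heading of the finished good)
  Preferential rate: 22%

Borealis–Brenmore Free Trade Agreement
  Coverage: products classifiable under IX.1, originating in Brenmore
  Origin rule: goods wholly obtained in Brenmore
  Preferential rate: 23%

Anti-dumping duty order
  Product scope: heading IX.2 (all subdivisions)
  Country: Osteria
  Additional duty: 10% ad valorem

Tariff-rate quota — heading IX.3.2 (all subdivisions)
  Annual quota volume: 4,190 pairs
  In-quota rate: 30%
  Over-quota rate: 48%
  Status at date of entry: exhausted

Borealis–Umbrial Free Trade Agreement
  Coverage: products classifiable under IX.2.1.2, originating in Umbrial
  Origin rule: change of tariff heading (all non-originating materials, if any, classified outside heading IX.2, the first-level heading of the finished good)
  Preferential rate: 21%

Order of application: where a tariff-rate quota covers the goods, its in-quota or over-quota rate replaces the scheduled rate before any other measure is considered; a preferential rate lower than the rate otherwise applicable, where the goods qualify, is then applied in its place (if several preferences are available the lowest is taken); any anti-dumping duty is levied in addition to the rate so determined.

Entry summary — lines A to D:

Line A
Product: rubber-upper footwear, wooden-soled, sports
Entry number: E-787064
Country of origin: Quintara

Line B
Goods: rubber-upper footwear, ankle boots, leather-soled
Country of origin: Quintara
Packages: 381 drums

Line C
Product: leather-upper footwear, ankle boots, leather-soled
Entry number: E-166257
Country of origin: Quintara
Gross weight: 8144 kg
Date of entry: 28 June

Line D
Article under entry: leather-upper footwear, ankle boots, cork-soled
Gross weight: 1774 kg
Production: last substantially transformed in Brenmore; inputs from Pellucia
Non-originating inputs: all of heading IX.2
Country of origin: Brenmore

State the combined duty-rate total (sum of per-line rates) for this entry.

131%

Line A: rubber-upper → IX.2; wooden-soled → IX.2.1; sports → IX.2.1.2. Scheduled 37%. No special measure applies. → 37%.
Line B: rubber-upper → IX.2; leather-soled → IX.2.2; ankle boots → IX.2.2.3. Scheduled 37%. No special measure applies. → 37%.
Line C: leather-upper → IX.1; leather-soled → IX.1.1; ankle boots → IX.1.1.1. Scheduled 35%. No special measure applies. → 35%.
Line D: leather-upper → IX.1; cork-soled → IX.1.3; ankle boots → IX.1.3.1. Scheduled 23%. Brenmore agreement on IX.1: CTH met → 22% available; Brenmore agreement on IX.1: not wholly obtained; preferential 22%. → 22%.
Sum: 37% + 37% + 35% + 22% = 131%.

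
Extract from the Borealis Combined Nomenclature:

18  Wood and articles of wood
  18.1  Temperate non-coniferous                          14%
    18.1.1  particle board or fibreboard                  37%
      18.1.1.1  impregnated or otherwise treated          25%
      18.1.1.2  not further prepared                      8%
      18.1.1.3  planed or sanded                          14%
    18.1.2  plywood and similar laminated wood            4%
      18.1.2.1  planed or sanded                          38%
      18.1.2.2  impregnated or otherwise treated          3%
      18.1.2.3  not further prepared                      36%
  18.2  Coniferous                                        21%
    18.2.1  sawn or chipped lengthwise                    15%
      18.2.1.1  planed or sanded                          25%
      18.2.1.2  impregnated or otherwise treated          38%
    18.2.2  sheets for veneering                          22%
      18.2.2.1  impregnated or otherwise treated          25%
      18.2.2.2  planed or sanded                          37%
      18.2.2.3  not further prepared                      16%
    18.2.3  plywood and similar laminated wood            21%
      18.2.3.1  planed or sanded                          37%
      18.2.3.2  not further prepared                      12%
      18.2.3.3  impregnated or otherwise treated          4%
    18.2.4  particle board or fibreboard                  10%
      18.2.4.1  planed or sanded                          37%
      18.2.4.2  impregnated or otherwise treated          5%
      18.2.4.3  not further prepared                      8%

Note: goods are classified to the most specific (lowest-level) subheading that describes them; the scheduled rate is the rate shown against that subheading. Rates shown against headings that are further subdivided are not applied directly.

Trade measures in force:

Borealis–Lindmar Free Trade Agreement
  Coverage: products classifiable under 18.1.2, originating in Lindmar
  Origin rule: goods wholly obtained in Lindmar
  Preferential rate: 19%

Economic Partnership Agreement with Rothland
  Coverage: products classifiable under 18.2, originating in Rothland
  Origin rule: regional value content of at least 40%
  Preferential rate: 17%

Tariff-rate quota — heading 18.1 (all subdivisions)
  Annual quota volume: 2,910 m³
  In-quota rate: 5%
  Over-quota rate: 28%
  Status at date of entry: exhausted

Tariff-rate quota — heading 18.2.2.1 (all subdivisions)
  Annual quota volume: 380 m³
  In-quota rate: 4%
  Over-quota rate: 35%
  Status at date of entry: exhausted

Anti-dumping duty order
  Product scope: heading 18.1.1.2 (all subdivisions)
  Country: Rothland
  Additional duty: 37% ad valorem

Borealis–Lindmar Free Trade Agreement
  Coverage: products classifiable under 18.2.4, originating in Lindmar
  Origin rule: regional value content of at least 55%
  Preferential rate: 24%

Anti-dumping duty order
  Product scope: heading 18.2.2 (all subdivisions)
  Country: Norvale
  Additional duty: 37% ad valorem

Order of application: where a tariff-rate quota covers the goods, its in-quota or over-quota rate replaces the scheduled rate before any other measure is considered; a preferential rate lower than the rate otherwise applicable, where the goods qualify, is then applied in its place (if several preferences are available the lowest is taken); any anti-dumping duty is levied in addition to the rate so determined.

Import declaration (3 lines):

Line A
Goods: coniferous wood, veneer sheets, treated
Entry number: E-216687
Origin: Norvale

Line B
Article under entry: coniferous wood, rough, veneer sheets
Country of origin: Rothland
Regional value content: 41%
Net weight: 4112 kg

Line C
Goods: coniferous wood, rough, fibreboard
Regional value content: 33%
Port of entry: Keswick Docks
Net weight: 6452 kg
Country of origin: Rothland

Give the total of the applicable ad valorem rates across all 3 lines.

Line A: coniferous → 18.2; veneer sheets → 18.2.2; treated → 18.2.2.1. Scheduled 25%. quota on 18.2.2.1 exhausted → over-quota 35%; anti-dumping (Norvale, 18.2.2): +37%; total 35% + 37% = 72%. → 72%.
Line B: coniferous → 18.2; veneer sheets → 18.2.2; rough → 18.2.2.3. Scheduled 16%. Rothland agreement on 18.2: RVC ≥ 40% → 17% available; preference 17% not lower than 16% → no reduction. → 16%.
Line C: coniferous → 18.2; fibreboard → 18.2.4; rough → 18.2.4.3. Scheduled 8%. Rothland agreement on 18.2: RVC < 40%. → 8%.
Sum: 72% + 16% + 8% = 96%.

96%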